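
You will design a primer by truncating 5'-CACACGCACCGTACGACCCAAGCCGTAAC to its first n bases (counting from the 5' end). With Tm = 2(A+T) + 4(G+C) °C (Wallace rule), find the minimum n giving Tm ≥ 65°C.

n = 20

First 19 bases: CACACGCACCGTACGACCC → Tm = 64°C (< 65°C)
First 20 bases: CACACGCACCGTACGACCCA → Tm = 66°C (≥ 65°C)
Each additional base adds 2°C (A/T) or 4°C (G/C), so Tm is non-decreasing in n; n = 20 is the first length to reach 65°C.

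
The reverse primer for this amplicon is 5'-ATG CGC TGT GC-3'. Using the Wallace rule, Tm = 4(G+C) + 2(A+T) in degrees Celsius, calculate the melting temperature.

Base counts: G=4, A=1, C=3, T=3
A+T = 4, G+C = 7
Tm = 2×4 + 4×7 = 36°C

36°C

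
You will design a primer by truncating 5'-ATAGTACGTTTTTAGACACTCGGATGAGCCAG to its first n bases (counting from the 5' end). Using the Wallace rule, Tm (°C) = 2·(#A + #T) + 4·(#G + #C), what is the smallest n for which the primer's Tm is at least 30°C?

n = 12

First 11 bases: ATAGTACGTTT → Tm = 28°C (< 30°C)
First 12 bases: ATAGTACGTTTT → Tm = 30°C (≥ 30°C)
Each additional base adds 2°C (A/T) or 4°C (G/C), so Tm is non-decreasing in n; n = 12 is the first length to reach 30°C.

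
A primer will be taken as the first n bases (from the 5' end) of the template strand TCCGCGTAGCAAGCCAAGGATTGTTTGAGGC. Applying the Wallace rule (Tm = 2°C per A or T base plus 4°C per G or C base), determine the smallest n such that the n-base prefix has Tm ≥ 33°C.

n = 10

First 9 bases: TCCGCGTAG → Tm = 30°C (< 33°C)
First 10 bases: TCCGCGTAGC → Tm = 34°C (≥ 33°C)
Each additional base adds 2°C (A/T) or 4°C (G/C), so Tm is non-decreasing in n; n = 10 is the first length to reach 33°C.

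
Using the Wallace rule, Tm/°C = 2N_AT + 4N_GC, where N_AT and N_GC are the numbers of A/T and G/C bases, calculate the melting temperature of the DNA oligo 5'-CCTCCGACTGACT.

Base counts: C=6, A=2, G=2, T=3
A+T = 5, G+C = 8
Tm = 2(5) + 4(8) = 10 + 32 = 42°C

42°C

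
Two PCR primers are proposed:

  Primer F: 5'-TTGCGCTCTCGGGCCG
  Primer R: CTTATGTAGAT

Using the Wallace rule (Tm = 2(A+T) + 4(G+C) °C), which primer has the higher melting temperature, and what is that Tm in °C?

Primer F: A+T=4, G+C=12 → Tm = 2(4)+4(12) = 56°C
Primer R: A+T=8, G+C=3 → Tm = 2(8)+4(3) = 28°C
56°C vs 28°C → primer F is higher.

Primer F, 56°C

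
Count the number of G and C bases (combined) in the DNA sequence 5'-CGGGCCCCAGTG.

10

C=5, A=1, T=1, G=5
Total G or C: 5 + 5 = 10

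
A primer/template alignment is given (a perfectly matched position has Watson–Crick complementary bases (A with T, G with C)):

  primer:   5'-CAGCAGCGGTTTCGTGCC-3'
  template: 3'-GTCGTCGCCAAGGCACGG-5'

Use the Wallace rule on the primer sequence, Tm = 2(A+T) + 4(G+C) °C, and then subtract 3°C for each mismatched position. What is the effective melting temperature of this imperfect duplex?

57°C

Primer base counts: A=2, T=4, G=6, C=6 → A+T=6, G+C=12
Perfect-match Tm = 2(6) + 4(12) = 12 + 48 = 60°C
Mismatches (positions where the bases are not complementary): 1 (at position 12)
Effective Tm = 60 − 1×3 = 60 − 3 = 57°C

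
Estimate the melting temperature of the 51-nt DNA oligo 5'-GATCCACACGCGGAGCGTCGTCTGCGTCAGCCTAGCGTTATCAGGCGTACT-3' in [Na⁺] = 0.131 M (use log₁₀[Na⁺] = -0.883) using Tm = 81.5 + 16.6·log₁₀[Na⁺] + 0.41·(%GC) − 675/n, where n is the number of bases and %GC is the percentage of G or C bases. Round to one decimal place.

78.5°C

Length n = 51. Counting bases: A=9, C=16, G=15, T=11
G+C = 31, so %GC = 31/51 × 100 = 60.784%
Salt term: 16.6 × (-0.883) = -14.658
GC term: 0.41 × 60.784 = 24.921; length term: −675/51 = −13.235
Tm = 81.5 + (-14.658) + 24.921 − 13.235 = 78.528 → 78.5°C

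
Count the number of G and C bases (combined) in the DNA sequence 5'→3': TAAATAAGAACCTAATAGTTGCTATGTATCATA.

C=4, T=11, A=14, G=4
Total G or C: 4 + 4 = 8

8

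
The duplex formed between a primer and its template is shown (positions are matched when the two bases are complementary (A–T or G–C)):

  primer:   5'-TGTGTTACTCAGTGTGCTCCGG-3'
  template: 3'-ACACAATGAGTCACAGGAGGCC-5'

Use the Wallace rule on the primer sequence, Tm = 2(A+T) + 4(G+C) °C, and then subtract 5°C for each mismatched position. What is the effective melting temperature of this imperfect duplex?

63°C

Primer base counts: A=2, T=8, G=7, C=5 → A+T=10, G+C=12
Perfect-match Tm = 2(10) + 4(12) = 20 + 48 = 68°C
Mismatches (positions where the bases are not complementary): 1 (at position 16)
Effective Tm = 68 − 1×5 = 68 − 5 = 63°C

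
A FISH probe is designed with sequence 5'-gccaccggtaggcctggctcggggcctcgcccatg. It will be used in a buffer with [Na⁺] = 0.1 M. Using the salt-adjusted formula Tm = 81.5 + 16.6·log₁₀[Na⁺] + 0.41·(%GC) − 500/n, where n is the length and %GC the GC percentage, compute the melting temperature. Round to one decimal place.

Length n = 35. Scanning the sequence gives A=3, C=14, T=5, G=13.
G+C = 27, so %GC = 27/35 × 100 = 77.143%
Salt term: 16.6 × (-1) = -16.6
GC term: 0.41 × 77.143 = 31.629; length term: −500/35 = −14.286
Tm = 81.5 + (-16.6) + 31.629 − 14.286 = 82.243 → 82.2°C

82.2°C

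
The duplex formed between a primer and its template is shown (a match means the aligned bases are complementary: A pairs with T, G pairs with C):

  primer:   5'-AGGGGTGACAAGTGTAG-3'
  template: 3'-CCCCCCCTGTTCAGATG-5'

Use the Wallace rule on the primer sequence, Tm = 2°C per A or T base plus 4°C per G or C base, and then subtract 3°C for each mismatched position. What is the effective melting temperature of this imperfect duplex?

40°C

Primer base counts: A=5, T=3, G=8, C=1 → A+T=8, G+C=9
Perfect-match Tm = 2(8) + 4(9) = 16 + 36 = 52°C
Mismatches (positions where the bases are not complementary): 4 (at positions 1, 6, 14, 17)
Effective Tm = 52 − 4×3 = 52 − 12 = 40°C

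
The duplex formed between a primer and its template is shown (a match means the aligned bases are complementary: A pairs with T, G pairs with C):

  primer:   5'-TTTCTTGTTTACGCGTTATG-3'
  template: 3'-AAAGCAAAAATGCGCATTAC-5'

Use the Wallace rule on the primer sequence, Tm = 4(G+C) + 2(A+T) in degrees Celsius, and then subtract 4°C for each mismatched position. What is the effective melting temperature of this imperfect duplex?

Primer base counts: A=2, T=11, G=4, C=3 → A+T=13, G+C=7
Perfect-match Tm = 2(13) + 4(7) = 26 + 28 = 54°C
Mismatches (positions where the bases are not complementary): 3 (at positions 5, 7, 17)
Effective Tm = 54 − 3×4 = 54 − 12 = 42°C

42°C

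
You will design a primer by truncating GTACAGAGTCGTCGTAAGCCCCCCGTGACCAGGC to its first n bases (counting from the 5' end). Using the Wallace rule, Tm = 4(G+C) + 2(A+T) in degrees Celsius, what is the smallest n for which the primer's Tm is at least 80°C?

First 24 bases: GTACAGAGTCGTCGTAAGCCCCCC → Tm = 78°C (< 80°C)
First 25 bases: GTACAGAGTCGTCGTAAGCCCCCCG → Tm = 82°C (≥ 80°C)
Since every base adds ≥2°C, Tm only increases with n, so the threshold is first crossed at n = 25.

n = 25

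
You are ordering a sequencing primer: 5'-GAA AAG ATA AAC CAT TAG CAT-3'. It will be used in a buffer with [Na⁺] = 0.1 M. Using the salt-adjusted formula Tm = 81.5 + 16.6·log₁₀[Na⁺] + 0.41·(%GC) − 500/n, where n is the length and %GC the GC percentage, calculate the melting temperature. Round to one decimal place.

Length n = 21. Counting bases: T=4, G=3, C=3, A=11
G+C = 6, so %GC = 6/21 × 100 = 28.571%
Salt term: 16.6 × (-1) = -16.6
GC term: 0.41 × 28.571 = 11.714; length term: −500/21 = −23.81
Tm = 81.5 + (-16.6) + 11.714 − 23.81 = 52.804 → 52.8°C

52.8°C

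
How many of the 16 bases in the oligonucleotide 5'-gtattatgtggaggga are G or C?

Base counts: C=0, G=7, A=4, T=5
G+C = 7 + 0 = 7

7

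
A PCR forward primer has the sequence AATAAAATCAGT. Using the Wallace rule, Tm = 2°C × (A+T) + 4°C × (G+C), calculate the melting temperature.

Scanning the sequence gives A=7, T=3, G=1, C=1.
AT pairs contribute 10, GC pairs contribute 2.
Tm = 2(10) + 4(2) = 20 + 8 = 28°C

28°C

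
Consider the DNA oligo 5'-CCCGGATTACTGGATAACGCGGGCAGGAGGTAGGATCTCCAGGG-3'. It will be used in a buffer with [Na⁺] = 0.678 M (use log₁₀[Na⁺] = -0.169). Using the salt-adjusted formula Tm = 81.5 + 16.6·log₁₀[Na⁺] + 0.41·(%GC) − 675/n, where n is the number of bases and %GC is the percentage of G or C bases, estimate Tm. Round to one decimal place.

88.5°C

Length n = 44. Scanning the sequence gives T=7, A=10, C=10, G=17.
G+C = 27, so %GC = 27/44 × 100 = 61.364%
Salt term: 16.6 × (-0.169) = -2.805
GC term: 0.41 × 61.364 = 25.159; length term: −675/44 = −15.341
Tm = 81.5 + (-2.805) + 25.159 − 15.341 = 88.513 → 88.5°C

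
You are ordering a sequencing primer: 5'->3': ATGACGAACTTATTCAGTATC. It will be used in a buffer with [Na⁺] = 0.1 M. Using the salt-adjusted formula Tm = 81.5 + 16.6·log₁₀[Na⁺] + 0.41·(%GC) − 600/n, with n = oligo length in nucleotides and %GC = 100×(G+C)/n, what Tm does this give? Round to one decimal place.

50.0°C

Length n = 21. Base counts: C=4, T=7, G=3, A=7
G+C = 7, so %GC = 7/21 × 100 = 33.333%
Salt term: 16.6 × (-1) = -16.6
GC term: 0.41 × 33.333 = 13.667; length term: −600/21 = −28.571
Tm = 81.5 + (-16.6) + 13.667 − 28.571 = 49.996 → 50.0°C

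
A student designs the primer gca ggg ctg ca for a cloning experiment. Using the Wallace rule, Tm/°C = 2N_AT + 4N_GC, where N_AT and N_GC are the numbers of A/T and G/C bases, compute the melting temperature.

38°C

Counting bases: T=1, C=3, A=2, G=5
AT pairs contribute 3, GC pairs contribute 8.
Tm = 4·8 + 2·3 = 32 + 6 = 38°C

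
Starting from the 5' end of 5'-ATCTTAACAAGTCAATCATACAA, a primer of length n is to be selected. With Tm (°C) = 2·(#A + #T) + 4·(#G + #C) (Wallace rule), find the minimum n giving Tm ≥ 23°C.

First 9 bases: ATCTTAACA → Tm = 22°C (< 23°C)
First 10 bases: ATCTTAACAA → Tm = 24°C (≥ 23°C)
Since every base adds ≥2°C, Tm only increases with n, so the threshold is first crossed at n = 10.

n = 10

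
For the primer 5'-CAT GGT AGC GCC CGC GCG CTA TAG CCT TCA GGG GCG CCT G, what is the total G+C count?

C=14, A=5, T=7, G=14
G+C = 14 + 14 = 28

28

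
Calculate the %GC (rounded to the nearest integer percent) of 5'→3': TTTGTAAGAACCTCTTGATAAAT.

26%

Counting bases: T=9, C=3, G=3, A=8
G+C = 3 + 3 = 6 out of 23 bases
%GC = 6/23 × 100 = 26.09% ≈ 26%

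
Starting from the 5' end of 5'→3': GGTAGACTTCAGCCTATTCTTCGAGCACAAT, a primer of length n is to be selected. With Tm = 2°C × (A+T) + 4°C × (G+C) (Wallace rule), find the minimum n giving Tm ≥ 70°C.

n = 24

First 23 bases: GGTAGACTTCAGCCTATTCTTCG → Tm = 68°C (< 70°C)
First 24 bases: GGTAGACTTCAGCCTATTCTTCGA → Tm = 70°C (≥ 70°C)
Since every base adds ≥2°C, Tm only increases with n, so the threshold is first crossed at n = 24.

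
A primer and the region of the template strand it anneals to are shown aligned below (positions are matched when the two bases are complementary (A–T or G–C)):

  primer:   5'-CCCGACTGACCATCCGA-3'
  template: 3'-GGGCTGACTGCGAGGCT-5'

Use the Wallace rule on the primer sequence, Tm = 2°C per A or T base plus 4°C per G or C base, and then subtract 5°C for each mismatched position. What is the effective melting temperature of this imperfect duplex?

46°C

Primer base counts: A=4, T=2, G=3, C=8 → A+T=6, G+C=11
Perfect-match Tm = 2(6) + 4(11) = 12 + 44 = 56°C
Mismatches (positions where the bases are not complementary): 2 (at positions 11, 12)
Effective Tm = 56 − 2×5 = 56 − 10 = 46°C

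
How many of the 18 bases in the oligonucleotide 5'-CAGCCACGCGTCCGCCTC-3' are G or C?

Counting bases: C=10, T=2, G=4, A=2
G+C = 4 + 10 = 14

14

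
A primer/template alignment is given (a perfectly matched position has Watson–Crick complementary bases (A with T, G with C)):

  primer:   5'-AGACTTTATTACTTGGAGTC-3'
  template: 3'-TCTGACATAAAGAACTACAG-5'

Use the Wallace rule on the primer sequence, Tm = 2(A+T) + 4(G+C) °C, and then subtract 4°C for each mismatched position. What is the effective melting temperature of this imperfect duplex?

38°C

Primer base counts: A=5, T=8, G=4, C=3 → A+T=13, G+C=7
Perfect-match Tm = 2(13) + 4(7) = 26 + 28 = 54°C
Mismatches (positions where the bases are not complementary): 4 (at positions 6, 11, 16, 17)
Effective Tm = 54 − 4×4 = 54 − 16 = 38°C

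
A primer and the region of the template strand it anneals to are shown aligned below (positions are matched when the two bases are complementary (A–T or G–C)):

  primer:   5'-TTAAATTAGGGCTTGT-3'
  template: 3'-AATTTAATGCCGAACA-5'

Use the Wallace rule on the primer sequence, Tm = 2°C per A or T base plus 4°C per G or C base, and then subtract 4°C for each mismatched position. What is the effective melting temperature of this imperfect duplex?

38°C

Primer base counts: A=4, T=7, G=4, C=1 → A+T=11, G+C=5
Perfect-match Tm = 2(11) + 4(5) = 22 + 20 = 42°C
Mismatches (positions where the bases are not complementary): 1 (at position 9)
Effective Tm = 42 − 1×4 = 42 − 4 = 38°C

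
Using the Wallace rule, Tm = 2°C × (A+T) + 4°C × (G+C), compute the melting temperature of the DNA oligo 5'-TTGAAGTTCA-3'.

26°C

T=4, A=3, G=2, C=1
A+T = 7, G+C = 3
Tm = 4·3 + 2·7 = 12 + 14 = 26°C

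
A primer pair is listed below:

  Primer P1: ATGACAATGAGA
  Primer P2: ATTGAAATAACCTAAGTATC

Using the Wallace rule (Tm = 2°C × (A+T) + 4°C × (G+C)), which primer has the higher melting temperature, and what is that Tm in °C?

Primer P2, 50°C

Primer P1: A+T=8, G+C=4 → Tm = 2(8)+4(4) = 32°C
Primer P2: A+T=15, G+C=5 → Tm = 2(15)+4(5) = 50°C
32°C vs 50°C → primer P2 is higher.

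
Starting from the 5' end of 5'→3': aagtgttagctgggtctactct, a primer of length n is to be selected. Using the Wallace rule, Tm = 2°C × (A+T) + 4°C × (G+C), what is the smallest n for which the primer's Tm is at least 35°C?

First 12 bases: AAGTGTTAGCTG → Tm = 34°C (< 35°C)
First 13 bases: AAGTGTTAGCTGG → Tm = 38°C (≥ 35°C)
Since every base adds ≥2°C, Tm only increases with n, so the threshold is first crossed at n = 13.

n = 13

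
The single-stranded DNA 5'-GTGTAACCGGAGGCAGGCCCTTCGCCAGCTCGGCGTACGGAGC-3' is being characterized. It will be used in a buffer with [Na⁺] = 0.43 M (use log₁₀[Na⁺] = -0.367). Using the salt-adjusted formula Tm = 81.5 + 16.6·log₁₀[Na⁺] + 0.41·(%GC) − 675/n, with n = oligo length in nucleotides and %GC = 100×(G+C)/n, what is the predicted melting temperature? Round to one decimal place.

Length n = 43. Base counts: A=7, C=14, T=6, G=16
G+C = 30, so %GC = 30/43 × 100 = 69.767%
Salt term: 16.6 × (-0.367) = -6.092
GC term: 0.41 × 69.767 = 28.604; length term: −675/43 = −15.698
Tm = 81.5 + (-6.092) + 28.604 − 15.698 = 88.314 → 88.3°C

88.3°C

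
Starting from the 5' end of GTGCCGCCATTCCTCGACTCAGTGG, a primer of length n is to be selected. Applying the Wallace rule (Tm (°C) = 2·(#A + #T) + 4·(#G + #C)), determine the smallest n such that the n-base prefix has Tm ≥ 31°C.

n = 9

First 8 bases: GTGCCGCC → Tm = 30°C (< 31°C)
First 9 bases: GTGCCGCCA → Tm = 32°C (≥ 31°C)
Each additional base adds 2°C (A/T) or 4°C (G/C), so Tm is non-decreasing in n; n = 9 is the first length to reach 31°C.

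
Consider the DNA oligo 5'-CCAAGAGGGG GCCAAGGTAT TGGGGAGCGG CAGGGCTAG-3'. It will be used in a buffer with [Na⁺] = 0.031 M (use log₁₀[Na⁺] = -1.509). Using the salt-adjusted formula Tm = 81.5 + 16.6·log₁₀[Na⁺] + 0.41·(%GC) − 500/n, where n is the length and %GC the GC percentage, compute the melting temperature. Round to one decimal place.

71.0°C

Length n = 39. Counting bases: C=7, A=9, G=19, T=4
G+C = 26, so %GC = 26/39 × 100 = 66.667%
Salt term: 16.6 × (-1.509) = -25.049
GC term: 0.41 × 66.667 = 27.333; length term: −500/39 = −12.821
Tm = 81.5 + (-25.049) + 27.333 − 12.821 = 70.963 → 71.0°C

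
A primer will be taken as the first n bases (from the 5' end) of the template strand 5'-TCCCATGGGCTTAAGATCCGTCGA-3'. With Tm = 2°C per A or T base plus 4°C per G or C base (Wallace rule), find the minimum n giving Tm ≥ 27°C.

n = 9

First 8 bases: TCCCATGG → Tm = 26°C (< 27°C)
First 9 bases: TCCCATGGG → Tm = 30°C (≥ 27°C)
Since every base adds ≥2°C, Tm only increases with n, so the threshold is first crossed at n = 9.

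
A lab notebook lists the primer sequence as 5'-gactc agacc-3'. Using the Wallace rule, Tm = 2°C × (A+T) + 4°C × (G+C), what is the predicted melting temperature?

32°C

Base counts: C=4, A=3, T=1, G=2
A+T = 4, G+C = 6
Tm = 4·6 + 2·4 = 24 + 8 = 32°C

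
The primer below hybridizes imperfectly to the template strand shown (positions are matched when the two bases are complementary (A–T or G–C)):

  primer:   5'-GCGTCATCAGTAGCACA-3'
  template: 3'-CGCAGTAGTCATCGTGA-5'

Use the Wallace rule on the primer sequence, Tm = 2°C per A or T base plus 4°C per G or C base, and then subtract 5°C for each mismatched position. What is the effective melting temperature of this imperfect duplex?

Primer base counts: A=5, T=3, G=4, C=5 → A+T=8, G+C=9
Perfect-match Tm = 2(8) + 4(9) = 16 + 36 = 52°C
Mismatches (positions where the bases are not complementary): 1 (at position 17)
Effective Tm = 52 − 1×5 = 52 − 5 = 47°C

47°C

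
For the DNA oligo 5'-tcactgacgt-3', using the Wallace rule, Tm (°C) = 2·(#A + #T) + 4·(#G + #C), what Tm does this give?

30°C

Base counts: G=2, C=3, T=3, A=2
So N_AT = 5 and N_GC = 5.
Tm = 2(5) + 4(5) = 10 + 20 = 30°C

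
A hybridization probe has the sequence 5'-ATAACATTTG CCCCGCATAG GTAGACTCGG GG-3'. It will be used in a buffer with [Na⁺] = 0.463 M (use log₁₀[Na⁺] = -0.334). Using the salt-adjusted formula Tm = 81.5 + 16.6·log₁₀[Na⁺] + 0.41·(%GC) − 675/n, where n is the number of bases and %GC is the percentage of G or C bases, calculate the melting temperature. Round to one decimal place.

76.6°C

Length n = 32. Counting bases: T=7, C=8, G=9, A=8
G+C = 17, so %GC = 17/32 × 100 = 53.125%
Salt term: 16.6 × (-0.334) = -5.544
GC term: 0.41 × 53.125 = 21.781; length term: −675/32 = −21.094
Tm = 81.5 + (-5.544) + 21.781 − 21.094 = 76.643 → 76.6°C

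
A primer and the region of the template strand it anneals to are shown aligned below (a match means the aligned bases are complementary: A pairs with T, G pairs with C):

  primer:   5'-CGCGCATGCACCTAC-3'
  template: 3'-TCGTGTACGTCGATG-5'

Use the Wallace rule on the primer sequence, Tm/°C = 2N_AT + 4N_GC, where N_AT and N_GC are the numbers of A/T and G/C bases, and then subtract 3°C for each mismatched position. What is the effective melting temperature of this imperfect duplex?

Primer base counts: A=3, T=2, G=3, C=7 → A+T=5, G+C=10
Perfect-match Tm = 2(5) + 4(10) = 10 + 40 = 50°C
Mismatches (positions where the bases are not complementary): 3 (at positions 1, 4, 11)
Effective Tm = 50 − 3×3 = 50 − 9 = 41°C

41°C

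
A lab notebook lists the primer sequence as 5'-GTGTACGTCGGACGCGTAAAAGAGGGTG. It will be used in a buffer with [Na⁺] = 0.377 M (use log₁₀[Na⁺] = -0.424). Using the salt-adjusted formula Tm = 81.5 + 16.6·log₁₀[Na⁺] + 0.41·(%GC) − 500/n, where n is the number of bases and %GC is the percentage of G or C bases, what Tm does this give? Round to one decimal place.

80.0°C

Length n = 28. Counting bases: A=7, C=4, T=5, G=12
G+C = 16, so %GC = 16/28 × 100 = 57.143%
Salt term: 16.6 × (-0.424) = -7.038
GC term: 0.41 × 57.143 = 23.429; length term: −500/28 = −17.857
Tm = 81.5 + (-7.038) + 23.429 − 17.857 = 80.034 → 80.0°C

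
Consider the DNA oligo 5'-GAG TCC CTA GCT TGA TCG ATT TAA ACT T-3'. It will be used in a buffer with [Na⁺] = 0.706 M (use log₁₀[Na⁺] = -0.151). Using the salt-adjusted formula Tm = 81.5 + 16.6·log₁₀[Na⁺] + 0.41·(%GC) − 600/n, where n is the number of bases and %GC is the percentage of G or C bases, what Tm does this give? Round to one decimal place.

Length n = 28. G=5, C=6, A=7, T=10
G+C = 11, so %GC = 11/28 × 100 = 39.286%
Salt term: 16.6 × (-0.151) = -2.507
GC term: 0.41 × 39.286 = 16.107; length term: −600/28 = −21.429
Tm = 81.5 + (-2.507) + 16.107 − 21.429 = 73.671 → 73.7°C

73.7°C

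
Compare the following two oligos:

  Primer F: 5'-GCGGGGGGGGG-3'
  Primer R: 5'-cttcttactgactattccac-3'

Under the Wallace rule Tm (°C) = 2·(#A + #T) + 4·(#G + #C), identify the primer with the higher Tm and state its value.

Primer R, 56°C

Primer F: A+T=0, G+C=11 → Tm = 2(0)+4(11) = 44°C
Primer R: A+T=12, G+C=8 → Tm = 2(12)+4(8) = 56°C
44°C vs 56°C → primer R is higher.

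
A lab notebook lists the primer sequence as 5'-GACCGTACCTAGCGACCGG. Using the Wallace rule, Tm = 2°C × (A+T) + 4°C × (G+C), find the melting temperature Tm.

64°C

Counting bases: A=4, C=7, T=2, G=6
A+T = 6, G+C = 13
Tm = 2×6 + 4×13 = 64°C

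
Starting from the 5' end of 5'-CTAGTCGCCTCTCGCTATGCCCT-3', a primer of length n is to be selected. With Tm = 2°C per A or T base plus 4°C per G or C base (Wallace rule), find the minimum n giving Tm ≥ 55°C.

n = 18

First 17 bases: CTAGTCGCCTCTCGCTA → Tm = 54°C (< 55°C)
First 18 bases: CTAGTCGCCTCTCGCTAT → Tm = 56°C (≥ 55°C)
Each additional base adds 2°C (A/T) or 4°C (G/C), so Tm is non-decreasing in n; n = 18 is the first length to reach 55°C.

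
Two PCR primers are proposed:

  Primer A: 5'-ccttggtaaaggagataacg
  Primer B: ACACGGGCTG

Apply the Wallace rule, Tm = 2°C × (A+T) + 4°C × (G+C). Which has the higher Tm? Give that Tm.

Primer A: A+T=11, G+C=9 → Tm = 2(11)+4(9) = 58°C
Primer B: A+T=3, G+C=7 → Tm = 2(3)+4(7) = 34°C
58°C vs 34°C → primer A is higher.

Primer A, 58°C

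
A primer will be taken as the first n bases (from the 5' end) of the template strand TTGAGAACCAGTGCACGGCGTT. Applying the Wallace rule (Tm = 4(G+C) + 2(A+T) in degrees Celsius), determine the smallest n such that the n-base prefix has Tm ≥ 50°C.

n = 17

First 16 bases: TTGAGAACCAGTGCAC → Tm = 48°C (< 50°C)
First 17 bases: TTGAGAACCAGTGCACG → Tm = 52°C (≥ 50°C)
Since every base adds ≥2°C, Tm only increases with n, so the threshold is first crossed at n = 17.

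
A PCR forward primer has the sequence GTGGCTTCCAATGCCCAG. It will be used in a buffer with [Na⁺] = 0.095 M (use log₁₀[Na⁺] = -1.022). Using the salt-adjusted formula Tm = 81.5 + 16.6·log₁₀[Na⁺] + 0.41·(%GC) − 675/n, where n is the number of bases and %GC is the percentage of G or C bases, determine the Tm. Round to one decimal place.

52.1°C

Length n = 18. Counting bases: G=5, C=6, T=4, A=3
G+C = 11, so %GC = 11/18 × 100 = 61.111%
Salt term: 16.6 × (-1.022) = -16.965
GC term: 0.41 × 61.111 = 25.056; length term: −675/18 = −37.5
Tm = 81.5 + (-16.965) + 25.056 − 37.5 = 52.091 → 52.1°C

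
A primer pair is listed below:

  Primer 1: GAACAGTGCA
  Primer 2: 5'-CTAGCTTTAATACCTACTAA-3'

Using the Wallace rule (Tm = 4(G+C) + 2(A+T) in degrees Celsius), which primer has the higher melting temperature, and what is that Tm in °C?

Primer 1: A+T=5, G+C=5 → Tm = 2(5)+4(5) = 30°C
Primer 2: A+T=14, G+C=6 → Tm = 2(14)+4(6) = 52°C
30°C vs 52°C → primer 2 is higher.

Primer 2, 52°C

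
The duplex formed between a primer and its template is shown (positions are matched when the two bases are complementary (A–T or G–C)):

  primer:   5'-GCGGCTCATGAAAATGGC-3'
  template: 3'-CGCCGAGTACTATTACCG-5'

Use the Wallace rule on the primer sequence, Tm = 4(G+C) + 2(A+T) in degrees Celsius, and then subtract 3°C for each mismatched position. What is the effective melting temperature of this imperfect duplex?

Primer base counts: A=5, T=3, G=6, C=4 → A+T=8, G+C=10
Perfect-match Tm = 2(8) + 4(10) = 16 + 40 = 56°C
Mismatches (positions where the bases are not complementary): 1 (at position 12)
Effective Tm = 56 − 1×3 = 56 − 3 = 53°C

53°C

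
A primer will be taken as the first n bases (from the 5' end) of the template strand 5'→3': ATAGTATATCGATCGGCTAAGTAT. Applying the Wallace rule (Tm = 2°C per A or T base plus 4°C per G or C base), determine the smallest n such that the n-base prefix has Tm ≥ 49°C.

n = 18

First 17 bases: ATAGTATATCGATCGGC → Tm = 48°C (< 49°C)
First 18 bases: ATAGTATATCGATCGGCT → Tm = 50°C (≥ 49°C)
Each additional base adds 2°C (A/T) or 4°C (G/C), so Tm is non-decreasing in n; n = 18 is the first length to reach 49°C.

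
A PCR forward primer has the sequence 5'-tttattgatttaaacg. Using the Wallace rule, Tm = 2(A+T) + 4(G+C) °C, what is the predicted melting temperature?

38°C

Counting bases: G=2, C=1, A=5, T=8
A+T = 13, G+C = 3
Tm = 4·3 + 2·13 = 12 + 26 = 38°C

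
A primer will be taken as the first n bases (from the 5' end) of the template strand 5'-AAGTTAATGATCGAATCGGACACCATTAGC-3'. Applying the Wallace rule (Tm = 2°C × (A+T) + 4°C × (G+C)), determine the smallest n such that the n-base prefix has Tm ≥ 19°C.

n = 9

First 8 bases: AAGTTAAT → Tm = 18°C (< 19°C)
First 9 bases: AAGTTAATG → Tm = 22°C (≥ 19°C)
Since every base adds ≥2°C, Tm only increases with n, so the threshold is first crossed at n = 9.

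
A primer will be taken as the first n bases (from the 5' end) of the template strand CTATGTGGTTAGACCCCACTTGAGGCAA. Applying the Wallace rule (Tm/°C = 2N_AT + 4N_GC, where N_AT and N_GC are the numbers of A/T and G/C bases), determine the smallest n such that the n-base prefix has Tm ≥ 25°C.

n = 9

First 8 bases: CTATGTGG → Tm = 24°C (< 25°C)
First 9 bases: CTATGTGGT → Tm = 26°C (≥ 25°C)
Since every base adds ≥2°C, Tm only increases with n, so the threshold is first crossed at n = 9.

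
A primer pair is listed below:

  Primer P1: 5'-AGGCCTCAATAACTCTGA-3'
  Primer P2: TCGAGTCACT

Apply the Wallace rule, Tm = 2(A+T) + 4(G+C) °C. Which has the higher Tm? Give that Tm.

Primer P1: A+T=10, G+C=8 → Tm = 2(10)+4(8) = 52°C
Primer P2: A+T=5, G+C=5 → Tm = 2(5)+4(5) = 30°C
52°C vs 30°C → primer P1 is higher.

Primer P1, 52°C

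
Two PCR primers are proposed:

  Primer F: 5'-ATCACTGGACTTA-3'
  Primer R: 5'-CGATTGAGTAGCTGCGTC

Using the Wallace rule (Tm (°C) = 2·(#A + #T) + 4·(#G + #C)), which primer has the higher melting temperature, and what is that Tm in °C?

Primer R, 56°C

Primer F: A+T=8, G+C=5 → Tm = 2(8)+4(5) = 36°C
Primer R: A+T=8, G+C=10 → Tm = 2(8)+4(10) = 56°C
36°C vs 56°C → primer R is higher.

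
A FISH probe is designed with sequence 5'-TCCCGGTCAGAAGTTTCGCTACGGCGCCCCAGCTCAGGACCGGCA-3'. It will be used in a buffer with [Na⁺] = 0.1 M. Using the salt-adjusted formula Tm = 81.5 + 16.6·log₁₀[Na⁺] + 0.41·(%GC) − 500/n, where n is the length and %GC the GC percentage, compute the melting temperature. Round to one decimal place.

81.1°C

Length n = 45. Counting bases: C=17, G=13, T=7, A=8
G+C = 30, so %GC = 30/45 × 100 = 66.667%
Salt term: 16.6 × (-1) = -16.6
GC term: 0.41 × 66.667 = 27.333; length term: −500/45 = −11.111
Tm = 81.5 + (-16.6) + 27.333 − 11.111 = 81.122 → 81.1°C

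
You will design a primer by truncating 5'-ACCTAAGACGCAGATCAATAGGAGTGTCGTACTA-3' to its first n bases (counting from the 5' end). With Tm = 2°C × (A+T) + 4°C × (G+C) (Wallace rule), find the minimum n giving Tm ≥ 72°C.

First 24 bases: ACCTAAGACGCAGATCAATAGGAG → Tm = 70°C (< 72°C)
First 25 bases: ACCTAAGACGCAGATCAATAGGAGT → Tm = 72°C (≥ 72°C)
Each additional base adds 2°C (A/T) or 4°C (G/C), so Tm is non-decreasing in n; n = 25 is the first length to reach 72°C.

n = 25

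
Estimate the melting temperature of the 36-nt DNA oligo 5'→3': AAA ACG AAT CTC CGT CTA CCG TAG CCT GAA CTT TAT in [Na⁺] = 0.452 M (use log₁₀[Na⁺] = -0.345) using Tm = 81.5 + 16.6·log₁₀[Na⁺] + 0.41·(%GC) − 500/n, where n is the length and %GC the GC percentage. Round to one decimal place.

Length n = 36. Counting bases: T=10, C=10, A=11, G=5
G+C = 15, so %GC = 15/36 × 100 = 41.667%
Salt term: 16.6 × (-0.345) = -5.727
GC term: 0.41 × 41.667 = 17.083; length term: −500/36 = −13.889
Tm = 81.5 + (-5.727) + 17.083 − 13.889 = 78.967 → 79.0°C

79.0°C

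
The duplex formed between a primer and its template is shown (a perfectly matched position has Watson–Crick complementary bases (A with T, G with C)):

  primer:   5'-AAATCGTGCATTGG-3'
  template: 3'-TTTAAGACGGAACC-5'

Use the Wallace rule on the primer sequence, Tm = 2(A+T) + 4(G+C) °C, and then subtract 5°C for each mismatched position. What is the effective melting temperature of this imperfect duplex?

Primer base counts: A=4, T=4, G=4, C=2 → A+T=8, G+C=6
Perfect-match Tm = 2(8) + 4(6) = 16 + 24 = 40°C
Mismatches (positions where the bases are not complementary): 3 (at positions 5, 6, 10)
Effective Tm = 40 − 3×5 = 40 − 15 = 25°C

25°C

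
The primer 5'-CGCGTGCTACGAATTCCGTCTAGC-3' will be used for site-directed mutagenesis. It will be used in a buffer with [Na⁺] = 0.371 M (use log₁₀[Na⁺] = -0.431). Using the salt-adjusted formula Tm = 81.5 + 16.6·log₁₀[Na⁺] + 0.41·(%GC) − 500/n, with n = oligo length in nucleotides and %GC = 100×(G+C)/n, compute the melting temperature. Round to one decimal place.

Length n = 24. Counting bases: T=6, G=6, C=8, A=4
G+C = 14, so %GC = 14/24 × 100 = 58.333%
Salt term: 16.6 × (-0.431) = -7.155
GC term: 0.41 × 58.333 = 23.917; length term: −500/24 = −20.833
Tm = 81.5 + (-7.155) + 23.917 − 20.833 = 77.429 → 77.4°C

77.4°C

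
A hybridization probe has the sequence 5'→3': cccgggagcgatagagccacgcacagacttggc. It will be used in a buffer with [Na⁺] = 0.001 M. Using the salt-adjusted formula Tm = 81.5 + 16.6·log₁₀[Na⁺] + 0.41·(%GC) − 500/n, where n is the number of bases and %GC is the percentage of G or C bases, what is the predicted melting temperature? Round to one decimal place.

43.9°C

Length n = 33. Scanning the sequence gives G=11, C=11, A=8, T=3.
G+C = 22, so %GC = 22/33 × 100 = 66.667%
Salt term: 16.6 × (-3) = -49.8
GC term: 0.41 × 66.667 = 27.333; length term: −500/33 = −15.152
Tm = 81.5 + (-49.8) + 27.333 − 15.152 = 43.881 → 43.9°C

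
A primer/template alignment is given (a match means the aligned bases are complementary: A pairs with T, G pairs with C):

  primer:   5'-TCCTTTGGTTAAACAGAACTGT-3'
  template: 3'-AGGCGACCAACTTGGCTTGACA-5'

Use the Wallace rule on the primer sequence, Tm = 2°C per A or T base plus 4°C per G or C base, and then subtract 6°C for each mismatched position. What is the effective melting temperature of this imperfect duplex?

36°C

Primer base counts: A=6, T=8, G=4, C=4 → A+T=14, G+C=8
Perfect-match Tm = 2(14) + 4(8) = 28 + 32 = 60°C
Mismatches (positions where the bases are not complementary): 4 (at positions 4, 5, 11, 15)
Effective Tm = 60 − 4×6 = 60 − 24 = 36°C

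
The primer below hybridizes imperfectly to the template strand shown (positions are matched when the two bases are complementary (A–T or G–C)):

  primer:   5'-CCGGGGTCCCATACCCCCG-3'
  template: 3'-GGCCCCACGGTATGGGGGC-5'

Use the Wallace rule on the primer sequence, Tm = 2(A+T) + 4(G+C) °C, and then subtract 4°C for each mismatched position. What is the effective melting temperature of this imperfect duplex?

64°C

Primer base counts: A=2, T=2, G=5, C=10 → A+T=4, G+C=15
Perfect-match Tm = 2(4) + 4(15) = 8 + 60 = 68°C
Mismatches (positions where the bases are not complementary): 1 (at position 8)
Effective Tm = 68 − 1×4 = 68 − 4 = 64°C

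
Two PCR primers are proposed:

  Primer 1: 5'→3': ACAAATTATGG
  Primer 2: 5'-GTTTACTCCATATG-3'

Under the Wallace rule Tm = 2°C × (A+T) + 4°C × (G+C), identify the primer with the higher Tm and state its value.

Primer 1: A+T=8, G+C=3 → Tm = 2(8)+4(3) = 28°C
Primer 2: A+T=9, G+C=5 → Tm = 2(9)+4(5) = 38°C
28°C vs 38°C → primer 2 is higher.

Primer 2, 38°C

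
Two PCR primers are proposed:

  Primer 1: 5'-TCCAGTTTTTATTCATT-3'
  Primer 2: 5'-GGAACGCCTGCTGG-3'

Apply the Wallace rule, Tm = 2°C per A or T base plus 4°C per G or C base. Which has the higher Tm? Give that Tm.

Primer 2, 48°C

Primer 1: A+T=13, G+C=4 → Tm = 2(13)+4(4) = 42°C
Primer 2: A+T=4, G+C=10 → Tm = 2(4)+4(10) = 48°C
42°C vs 48°C → primer 2 is higher.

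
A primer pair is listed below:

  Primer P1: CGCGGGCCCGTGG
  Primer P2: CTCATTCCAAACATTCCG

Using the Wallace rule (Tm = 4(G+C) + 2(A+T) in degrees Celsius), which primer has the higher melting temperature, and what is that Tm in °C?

Primer P2, 52°C

Primer P1: A+T=1, G+C=12 → Tm = 2(1)+4(12) = 50°C
Primer P2: A+T=10, G+C=8 → Tm = 2(10)+4(8) = 52°C
50°C vs 52°C → primer P2 is higher.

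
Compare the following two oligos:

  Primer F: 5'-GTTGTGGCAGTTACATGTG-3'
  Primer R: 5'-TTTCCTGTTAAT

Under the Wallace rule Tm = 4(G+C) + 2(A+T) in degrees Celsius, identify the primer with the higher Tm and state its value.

Primer F, 56°C

Primer F: A+T=10, G+C=9 → Tm = 2(10)+4(9) = 56°C
Primer R: A+T=9, G+C=3 → Tm = 2(9)+4(3) = 30°C
56°C vs 30°C → primer F is higher.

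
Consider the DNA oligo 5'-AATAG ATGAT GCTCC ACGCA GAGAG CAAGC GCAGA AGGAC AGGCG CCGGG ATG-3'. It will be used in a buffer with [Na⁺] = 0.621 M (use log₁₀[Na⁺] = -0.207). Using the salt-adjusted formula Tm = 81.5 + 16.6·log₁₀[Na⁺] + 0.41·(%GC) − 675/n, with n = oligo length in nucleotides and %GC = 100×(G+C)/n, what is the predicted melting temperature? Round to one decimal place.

89.3°C

Length n = 53. Scanning the sequence gives T=5, C=12, A=17, G=19.
G+C = 31, so %GC = 31/53 × 100 = 58.491%
Salt term: 16.6 × (-0.207) = -3.436
GC term: 0.41 × 58.491 = 23.981; length term: −675/53 = −12.736
Tm = 81.5 + (-3.436) + 23.981 − 12.736 = 89.309 → 89.3°C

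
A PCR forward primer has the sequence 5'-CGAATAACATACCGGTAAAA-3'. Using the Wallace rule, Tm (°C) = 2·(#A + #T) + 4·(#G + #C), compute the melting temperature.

54°C

T=3, C=4, A=10, G=3
So N_AT = 13 and N_GC = 7.
Tm = 2×13 + 4×7 = 54°C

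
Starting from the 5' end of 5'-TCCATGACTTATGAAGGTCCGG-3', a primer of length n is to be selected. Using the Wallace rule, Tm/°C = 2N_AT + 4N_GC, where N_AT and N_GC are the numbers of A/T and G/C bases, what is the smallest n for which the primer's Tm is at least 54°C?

First 18 bases: TCCATGACTTATGAAGGT → Tm = 50°C (< 54°C)
First 19 bases: TCCATGACTTATGAAGGTC → Tm = 54°C (≥ 54°C)
Each additional base adds 2°C (A/T) or 4°C (G/C), so Tm is non-decreasing in n; n = 19 is the first length to reach 54°C.

n = 19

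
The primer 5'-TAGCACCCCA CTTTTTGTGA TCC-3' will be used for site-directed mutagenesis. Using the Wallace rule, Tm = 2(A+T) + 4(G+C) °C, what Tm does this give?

Base counts: G=3, T=8, C=8, A=4
A+T = 12, G+C = 11
Tm = 2×12 + 4×11 = 68°C

68°C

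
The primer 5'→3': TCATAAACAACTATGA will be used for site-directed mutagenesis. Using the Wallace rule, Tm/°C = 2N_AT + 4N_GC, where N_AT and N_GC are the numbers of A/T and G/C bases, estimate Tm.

Base counts: G=1, C=3, T=4, A=8
A+T = 12, G+C = 4
Tm = 2(12) + 4(4) = 24 + 16 = 40°C

40°C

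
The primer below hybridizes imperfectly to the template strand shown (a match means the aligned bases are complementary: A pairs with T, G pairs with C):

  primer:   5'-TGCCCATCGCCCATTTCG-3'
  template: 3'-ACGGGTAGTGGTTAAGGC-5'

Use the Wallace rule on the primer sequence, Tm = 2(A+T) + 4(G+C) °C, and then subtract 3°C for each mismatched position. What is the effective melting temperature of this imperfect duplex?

49°C

Primer base counts: A=2, T=5, G=3, C=8 → A+T=7, G+C=11
Perfect-match Tm = 2(7) + 4(11) = 14 + 44 = 58°C
Mismatches (positions where the bases are not complementary): 3 (at positions 9, 12, 16)
Effective Tm = 58 − 3×3 = 58 − 9 = 49°C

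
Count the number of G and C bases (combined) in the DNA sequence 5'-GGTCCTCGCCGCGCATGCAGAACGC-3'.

Base counts: G=8, T=3, A=4, C=10
Total G or C: 8 + 10 = 18

18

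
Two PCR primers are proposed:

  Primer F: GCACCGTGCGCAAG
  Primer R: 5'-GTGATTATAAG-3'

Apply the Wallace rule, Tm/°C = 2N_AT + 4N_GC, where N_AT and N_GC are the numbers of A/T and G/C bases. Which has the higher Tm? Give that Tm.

Primer F: A+T=4, G+C=10 → Tm = 2(4)+4(10) = 48°C
Primer R: A+T=8, G+C=3 → Tm = 2(8)+4(3) = 28°C
48°C vs 28°C → primer F is higher.

Primer F, 48°C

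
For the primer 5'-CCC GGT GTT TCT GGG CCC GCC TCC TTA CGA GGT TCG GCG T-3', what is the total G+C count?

Counting bases: G=13, T=11, A=2, C=14
G+C = 13 + 14 = 27

27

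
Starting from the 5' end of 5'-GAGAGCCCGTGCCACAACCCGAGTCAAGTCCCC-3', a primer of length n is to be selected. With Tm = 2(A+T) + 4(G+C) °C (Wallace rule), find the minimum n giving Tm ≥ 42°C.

n = 12

First 11 bases: GAGAGCCCGTG → Tm = 38°C (< 42°C)
First 12 bases: GAGAGCCCGTGC → Tm = 42°C (≥ 42°C)
Since every base adds ≥2°C, Tm only increases with n, so the threshold is first crossed at n = 12.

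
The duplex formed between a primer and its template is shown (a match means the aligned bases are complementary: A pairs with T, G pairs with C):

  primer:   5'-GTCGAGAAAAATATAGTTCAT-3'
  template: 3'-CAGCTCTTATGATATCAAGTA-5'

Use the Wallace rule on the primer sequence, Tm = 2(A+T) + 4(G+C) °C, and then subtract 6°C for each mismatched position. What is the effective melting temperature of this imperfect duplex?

Primer base counts: A=9, T=6, G=4, C=2 → A+T=15, G+C=6
Perfect-match Tm = 2(15) + 4(6) = 30 + 24 = 54°C
Mismatches (positions where the bases are not complementary): 2 (at positions 9, 11)
Effective Tm = 54 − 2×6 = 54 − 12 = 42°C

42°C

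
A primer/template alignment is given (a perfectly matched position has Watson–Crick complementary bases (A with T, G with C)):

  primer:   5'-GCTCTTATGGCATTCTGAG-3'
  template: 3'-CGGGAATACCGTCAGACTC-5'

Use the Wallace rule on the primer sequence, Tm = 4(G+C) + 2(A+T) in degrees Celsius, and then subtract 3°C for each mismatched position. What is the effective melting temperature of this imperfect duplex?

Primer base counts: A=3, T=7, G=5, C=4 → A+T=10, G+C=9
Perfect-match Tm = 2(10) + 4(9) = 20 + 36 = 56°C
Mismatches (positions where the bases are not complementary): 2 (at positions 3, 13)
Effective Tm = 56 − 2×3 = 56 − 6 = 50°C

50°C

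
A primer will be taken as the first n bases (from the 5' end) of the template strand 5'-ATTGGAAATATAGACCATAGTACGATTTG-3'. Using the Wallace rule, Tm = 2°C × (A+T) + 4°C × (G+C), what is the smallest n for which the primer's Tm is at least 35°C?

First 14 bases: ATTGGAAATATAGA → Tm = 34°C (< 35°C)
First 15 bases: ATTGGAAATATAGAC → Tm = 38°C (≥ 35°C)
Since every base adds ≥2°C, Tm only increases with n, so the threshold is first crossed at n = 15.

n = 15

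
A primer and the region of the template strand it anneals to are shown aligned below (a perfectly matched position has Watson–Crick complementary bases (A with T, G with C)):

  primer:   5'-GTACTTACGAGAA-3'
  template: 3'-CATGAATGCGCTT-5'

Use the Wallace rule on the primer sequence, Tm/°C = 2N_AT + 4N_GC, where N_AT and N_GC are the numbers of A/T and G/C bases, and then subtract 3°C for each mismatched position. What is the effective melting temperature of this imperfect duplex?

33°C

Primer base counts: A=5, T=3, G=3, C=2 → A+T=8, G+C=5
Perfect-match Tm = 2(8) + 4(5) = 16 + 20 = 36°C
Mismatches (positions where the bases are not complementary): 1 (at position 10)
Effective Tm = 36 − 1×3 = 36 − 3 = 33°C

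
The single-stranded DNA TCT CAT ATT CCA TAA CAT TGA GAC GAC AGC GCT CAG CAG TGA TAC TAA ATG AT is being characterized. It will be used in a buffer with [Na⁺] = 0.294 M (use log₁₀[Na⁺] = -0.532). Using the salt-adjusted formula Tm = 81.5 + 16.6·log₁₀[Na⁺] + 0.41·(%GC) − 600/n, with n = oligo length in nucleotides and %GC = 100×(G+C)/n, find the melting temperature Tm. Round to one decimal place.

Length n = 53. G=9, A=18, C=12, T=14
G+C = 21, so %GC = 21/53 × 100 = 39.623%
Salt term: 16.6 × (-0.532) = -8.831
GC term: 0.41 × 39.623 = 16.245; length term: −600/53 = −11.321
Tm = 81.5 + (-8.831) + 16.245 − 11.321 = 77.593 → 77.6°C

77.6°C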